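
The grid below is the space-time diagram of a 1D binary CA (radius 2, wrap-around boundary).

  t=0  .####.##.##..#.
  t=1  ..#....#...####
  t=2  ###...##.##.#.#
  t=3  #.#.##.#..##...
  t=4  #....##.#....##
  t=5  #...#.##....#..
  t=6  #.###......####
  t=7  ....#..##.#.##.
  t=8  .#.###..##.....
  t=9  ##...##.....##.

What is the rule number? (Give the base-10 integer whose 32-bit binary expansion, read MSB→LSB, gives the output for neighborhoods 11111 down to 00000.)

2517017149

  ##### -> #   bit 31 = 1  t=6,i=13
  ####. -> .   bit 30 = 0  t=0,i=3
  ###.# -> .   bit 29 = 0  t=0,i=4
  ###.. -> #   bit 28 = 1  t=1,i=14
  ##.## -> .   bit 27 = 0  t=0,i=5
  ##.#. -> #   bit 26 = 1  t=2,i=11
  ##..# -> #   bit 25 = 1  t=0,i=11
  ##... -> .   bit 24 = 0  t=2,i=3
  #.### -> .   bit 23 = 0  t=2,i=14
  #.##. -> .   bit 22 = 0  t=0,i=6
  #.#.# -> .   bit 21 = 0  t=2,i=12
  #.#.. -> .   bit 20 = 0  t=3,i=7
  #..## -> .   bit 19 = 0  t=0,i=0
  #..#. -> #   bit 18 = 1  t=0,i=12
  #...# -> #   bit 17 = 1  t=1,i=9
  #.... -> .   bit 16 = 0  t=1,i=4
  .#### -> #   bit 15 = 1  t=0,i=2
  .###. -> .   bit 14 = 0  t=4,i=14
  .##.# -> #   bit 13 = 1  t=0,i=7
  .##.. -> .   bit 12 = 0  t=0,i=10
  .#.## -> .   bit 11 = 0  t=2,i=13
  .#.#. -> .   bit 10 = 0  t=3,i=1
  .#..# -> #   bit 9 = 1  t=0,i=14
  .#... -> .   bit 8 = 0  t=1,i=3
  ..### -> .   bit 7 = 0  t=0,i=1
  ..##. -> .   bit 6 = 0  t=2,i=6
  ..#.# -> #   bit 5 = 1  t=3,i=0
  ..#.. -> #   bit 4 = 1  t=0,i=13
  ...## -> #   bit 3 = 1  t=1,i=10
  ...#. -> #   bit 2 = 1  t=1,i=6
  ....# -> .   bit 1 = 0  t=1,i=5
  ..... -> #   bit 0 = 1  t=6,i=7
  bits 10010110000001101010001000111101 = 2517017149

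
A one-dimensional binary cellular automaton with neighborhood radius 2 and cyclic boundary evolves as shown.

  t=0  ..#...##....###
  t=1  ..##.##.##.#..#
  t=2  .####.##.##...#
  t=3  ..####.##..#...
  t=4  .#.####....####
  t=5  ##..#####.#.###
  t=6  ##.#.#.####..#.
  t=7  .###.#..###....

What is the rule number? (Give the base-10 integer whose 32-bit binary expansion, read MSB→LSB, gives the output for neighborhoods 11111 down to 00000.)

2099880281

  nb #####: next=.  (t=5,i=6, bit31=0)
  nb ####.: next=#  (t=2,i=3, bit30=1)
  nb ###.#: next=#  (t=2,i=4, bit29=1)
  nb ###..: next=#  (t=0,i=14, bit28=1)
  nb ##.##: next=#  (t=1,i=4, bit27=1)
  nb ##.#.: next=#  (t=1,i=10, bit26=1)
  nb ##..#: next=.  (t=0,i=0, bit25=0)
  nb ##...: next=#  (t=0,i=8, bit24=1)
  nb #.###: next=.  (t=2,i=1, bit23=0)
  nb #.##.: next=.  (t=1,i=5, bit22=0)
  nb #.#.#: next=#  (t=4,i=1, bit21=1)
  nb #.#..: next=.  (t=1,i=11, bit20=0)
  nb #..##: next=#  (t=1,i=1, bit19=1)
  nb #..#.: next=.  (t=0,i=1, bit18=0)
  nb #...#: next=.  (t=0,i=4, bit17=0)
  nb #....: next=#  (t=0,i=9, bit16=1)
  nb .####: next=#  (t=2,i=2, bit15=1)
  nb .###.: next=.  (t=0,i=13, bit14=0)
  nb .##.#: next=#  (t=1,i=3, bit13=1)
  nb .##..: next=.  (t=0,i=7, bit12=0)
  nb .#.##: next=.  (t=2,i=0, bit11=0)
  nb .#.#.: next=.  (t=6,i=4, bit10=0)
  nb .#..#: next=.  (t=1,i=0, bit9=0)
  nb .#...: next=#  (t=0,i=3, bit8=1)
  nb ..###: next=.  (t=0,i=12, bit7=0)
  nb ..##.: next=#  (t=0,i=6, bit6=1)
  nb ..#.#: next=.  (t=2,i=14, bit5=0)
  nb ..#..: next=#  (t=0,i=2, bit4=1)
  nb ...##: next=#  (t=0,i=5, bit3=1)
  nb ...#.: next=.  (t=2,i=13, bit2=0)
  nb ....#: next=.  (t=0,i=10, bit1=0)
  nb .....: next=#  (t=3,i=14, bit0=1)
  bits 01111101001010011010000101011001 = 2099880281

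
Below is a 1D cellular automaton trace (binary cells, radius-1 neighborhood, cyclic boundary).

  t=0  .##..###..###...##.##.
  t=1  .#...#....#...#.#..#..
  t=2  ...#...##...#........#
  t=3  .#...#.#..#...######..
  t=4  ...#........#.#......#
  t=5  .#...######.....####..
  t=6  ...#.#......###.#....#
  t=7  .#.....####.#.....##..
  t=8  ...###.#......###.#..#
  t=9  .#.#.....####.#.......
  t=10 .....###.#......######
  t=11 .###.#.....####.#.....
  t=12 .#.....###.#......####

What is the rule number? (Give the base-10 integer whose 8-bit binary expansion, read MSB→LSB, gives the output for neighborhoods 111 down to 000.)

9

  ### -> .   bit 7 = 0  t=0,i=6
  ##. -> .   bit 6 = 0  t=0,i=2
  #.# -> .   bit 5 = 0  t=0,i=18
  #.. -> .   bit 4 = 0  t=0,i=3
  .## -> #   bit 3 = 1  t=0,i=1
  .#. -> .   bit 2 = 0  t=1,i=1
  ..# -> .   bit 1 = 0  t=0,i=0
  ... -> #   bit 0 = 1  t=0,i=14
  bits 00001001 = 9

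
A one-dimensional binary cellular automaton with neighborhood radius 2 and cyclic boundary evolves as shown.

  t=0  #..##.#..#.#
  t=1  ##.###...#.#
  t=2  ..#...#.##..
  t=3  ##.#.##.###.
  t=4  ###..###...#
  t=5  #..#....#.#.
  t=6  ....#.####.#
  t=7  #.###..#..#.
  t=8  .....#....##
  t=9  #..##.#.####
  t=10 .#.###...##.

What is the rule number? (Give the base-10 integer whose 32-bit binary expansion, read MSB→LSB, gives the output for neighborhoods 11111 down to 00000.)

2403382638

  nb #####: next=#  (t=9,i=10, bit31=1)
  nb ####.: next=.  (t=4,i=1, bit30=0)
  nb ###.#: next=.  (t=1,i=1, bit29=0)
  nb ###..: next=.  (t=1,i=5, bit28=0)
  nb ##.##: next=#  (t=1,i=2, bit27=1)
  nb ##.#.: next=#  (t=0,i=5, bit26=1)
  nb ##..#: next=#  (t=0,i=1, bit25=1)
  nb ##...: next=#  (t=1,i=6, bit24=1)
  nb #.###: next=.  (t=1,i=3, bit23=0)
  nb #.##.: next=#  (t=0,i=11, bit22=1)
  nb #.#.#: next=.  (t=3,i=3, bit21=0)
  nb #.#..: next=.  (t=0,i=6, bit20=0)
  nb #..##: next=.  (t=0,i=2, bit19=0)
  nb #..#.: next=.  (t=0,i=8, bit18=0)
  nb #...#: next=.  (t=1,i=7, bit17=0)
  nb #....: next=.  (t=2,i=11, bit16=0)
  nb .####: next=#  (t=4,i=0, bit15=1)
  nb .###.: next=.  (t=1,i=0, bit14=0)
  nb .##.#: next=#  (t=0,i=4, bit13=1)
  nb .##..: next=#  (t=0,i=0, bit12=1)
  nb .#.##: next=.  (t=0,i=10, bit11=0)
  nb .#.#.: next=#  (t=5,i=9, bit10=1)
  nb .#..#: next=.  (t=0,i=7, bit9=0)
  nb .#...: next=#  (t=2,i=3, bit8=1)
  nb ..###: next=.  (t=4,i=5, bit7=0)
  nb ..##.: next=#  (t=0,i=3, bit6=1)
  nb ..#.#: next=#  (t=0,i=9, bit5=1)
  nb ..#..: next=.  (t=2,i=2, bit4=0)
  nb ...##: next=#  (t=4,i=10, bit3=1)
  nb ...#.: next=#  (t=1,i=8, bit2=1)
  nb ....#: next=#  (t=2,i=0, bit1=1)
  nb .....: next=.  (t=8,i=2, bit0=0)
  bits 10001111010000001011010101101110 = 2403382638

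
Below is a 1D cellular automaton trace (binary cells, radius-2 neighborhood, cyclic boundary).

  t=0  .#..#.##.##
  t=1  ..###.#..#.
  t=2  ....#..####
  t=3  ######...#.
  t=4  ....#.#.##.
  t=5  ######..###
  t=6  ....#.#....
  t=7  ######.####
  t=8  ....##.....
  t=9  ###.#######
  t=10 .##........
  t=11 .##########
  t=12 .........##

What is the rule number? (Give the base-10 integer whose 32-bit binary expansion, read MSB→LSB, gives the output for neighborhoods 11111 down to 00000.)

1665472375

  ##### -> .   bit 31 = 0  t=3,i=2
  ####. -> #   bit 30 = 1  t=2,i=9
  ###.# -> #   bit 29 = 1  t=1,i=4
  ###.. -> .   bit 28 = 0  t=2,i=10
  ##.## -> .   bit 27 = 0  t=0,i=8
  ##.#. -> .   bit 26 = 0  t=0,i=0
  ##..# -> #   bit 25 = 1  t=5,i=6
  ##... -> #   bit 24 = 1  t=2,i=0
  #.### -> .   bit 23 = 0  t=3,i=0
  #.##. -> #   bit 22 = 1  t=0,i=6
  #.#.# -> .   bit 21 = 0  t=4,i=6
  #.#.. -> .   bit 20 = 0  t=0,i=1
  #..## -> .   bit 19 = 0  t=2,i=6
  #..#. -> #   bit 18 = 1  t=0,i=3
  #...# -> .   bit 17 = 0  t=1,i=0
  #.... -> #   bit 16 = 1  t=2,i=1
  .#### -> .   bit 15 = 0  t=2,i=8
  .###. -> .   bit 14 = 0  t=1,i=3
  .##.# -> .   bit 13 = 0  t=0,i=7
  .##.. -> #   bit 12 = 1  t=4,i=9
  .#.## -> .   bit 11 = 0  t=0,i=5
  .#.#. -> #   bit 10 = 1  t=4,i=5
  .#..# -> #   bit 9 = 1  t=0,i=2
  .#... -> #   bit 8 = 1  t=1,i=10
  ..### -> .   bit 7 = 0  t=1,i=2
  ..##. -> #   bit 6 = 1  t=8,i=4
  ..#.# -> #   bit 5 = 1  t=0,i=4
  ..#.. -> #   bit 4 = 1  t=1,i=9
  ...## -> .   bit 3 = 0  t=1,i=1
  ...#. -> #   bit 2 = 1  t=2,i=3
  ....# -> #   bit 1 = 1  t=2,i=2
  ..... -> #   bit 0 = 1  t=4,i=1
  bits 01100011010001010001011101110111 = 1665472375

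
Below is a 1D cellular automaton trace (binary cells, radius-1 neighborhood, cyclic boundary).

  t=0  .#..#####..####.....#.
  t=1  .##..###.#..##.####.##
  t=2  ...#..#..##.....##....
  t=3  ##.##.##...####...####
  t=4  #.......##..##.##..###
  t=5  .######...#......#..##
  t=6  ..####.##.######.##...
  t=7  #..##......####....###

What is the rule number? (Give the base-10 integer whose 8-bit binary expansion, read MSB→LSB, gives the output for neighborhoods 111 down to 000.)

149

  [7] ### => #  t=0,i=5
  [6] ##. => .  t=0,i=8
  [5] #.# => .  t=1,i=0
  [4] #.. => #  t=0,i=2
  [3] .## => .  t=0,i=4
  [2] .#. => #  t=0,i=1
  [1] ..# => .  t=0,i=0
  [0] ... => #  t=0,i=16
  bits 10010101 = 149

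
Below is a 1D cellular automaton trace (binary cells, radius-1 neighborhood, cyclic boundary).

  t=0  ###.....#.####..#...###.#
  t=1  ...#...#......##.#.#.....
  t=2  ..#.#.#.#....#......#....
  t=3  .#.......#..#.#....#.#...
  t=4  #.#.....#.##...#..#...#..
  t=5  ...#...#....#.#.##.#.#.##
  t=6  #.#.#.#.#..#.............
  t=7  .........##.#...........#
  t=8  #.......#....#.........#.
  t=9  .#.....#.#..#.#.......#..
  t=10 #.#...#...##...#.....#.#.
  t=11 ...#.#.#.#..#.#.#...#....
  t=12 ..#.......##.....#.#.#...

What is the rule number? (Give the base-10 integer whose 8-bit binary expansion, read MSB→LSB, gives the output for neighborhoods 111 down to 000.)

18

  ###|.  b7=0 t=0,i=0
  ##.|.  b6=0 t=0,i=2
  #.#|.  b5=0 t=0,i=9
  #..|#  b4=1 t=0,i=3
  .##|.  b3=0 t=0,i=10
  .#.|.  b2=0 t=0,i=8
  ..#|#  b1=1 t=0,i=7
  ...|.  b0=0 t=0,i=4
  bits 00010010 = 18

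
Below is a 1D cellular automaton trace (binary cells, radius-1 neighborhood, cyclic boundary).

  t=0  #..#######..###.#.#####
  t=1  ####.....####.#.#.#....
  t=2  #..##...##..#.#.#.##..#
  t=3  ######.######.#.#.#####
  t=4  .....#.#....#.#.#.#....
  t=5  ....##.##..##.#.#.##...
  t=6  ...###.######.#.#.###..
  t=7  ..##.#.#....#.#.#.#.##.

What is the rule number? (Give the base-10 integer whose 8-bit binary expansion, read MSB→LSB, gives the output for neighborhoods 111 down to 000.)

  ### -> .   bit 7 = 0  t=0,i=4
  ##. -> #   bit 6 = 1  t=0,i=0
  #.# -> .   bit 5 = 0  t=0,i=15
  #.. -> #   bit 4 = 1  t=0,i=1
  .## -> #   bit 3 = 1  t=0,i=3
  .#. -> #   bit 2 = 1  t=0,i=16
  ..# -> #   bit 1 = 1  t=0,i=2
  ... -> .   bit 0 = 0  t=1,i=5
  bits 01011110 = 94

94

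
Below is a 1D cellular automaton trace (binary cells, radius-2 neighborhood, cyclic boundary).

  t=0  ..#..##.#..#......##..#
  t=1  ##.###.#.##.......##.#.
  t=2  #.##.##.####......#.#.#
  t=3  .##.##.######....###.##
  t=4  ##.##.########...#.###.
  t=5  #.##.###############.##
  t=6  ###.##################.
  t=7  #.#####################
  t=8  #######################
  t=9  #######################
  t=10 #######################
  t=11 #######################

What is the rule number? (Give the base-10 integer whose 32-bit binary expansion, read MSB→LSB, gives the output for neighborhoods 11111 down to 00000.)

  [31] ##### => #  t=3,i=9
  [30] ####. => #  t=2,i=10
  [29] ###.# => #  t=1,i=5
  [28] ###.. => #  t=2,i=11
  [27] ##.## => #  t=1,i=2
  [26] ##.#. => #  t=0,i=7
  [25] ##..# => .  t=0,i=20
  [24] ##... => #  t=1,i=11
  [23] #.### => #  t=1,i=3
  [22] #.##. => #  t=1,i=0
  [21] #.#.# => .  t=1,i=7
  [20] #.#.. => .  t=0,i=8
  [19] #..## => #  t=0,i=4
  [18] #..#. => #  t=0,i=1
  [17] #...# => #  t=4,i=15
  [16] #.... => .  t=0,i=13
  [15] .#### => #  t=2,i=9
  [14] .###. => .  t=1,i=4
  [13] .##.# => .  t=0,i=6
  [12] .##.. => #  t=0,i=19
  [11] .#.## => #  t=1,i=8
  [10] .#.#. => #  t=2,i=19
  [9] .#..# => #  t=0,i=0
  [8] .#... => .  t=0,i=12
  [7] ..### => #  t=3,i=17
  [6] ..##. => #  t=0,i=5
  [5] ..#.# => #  t=2,i=18
  [4] ..#.. => .  t=0,i=2
  [3] ...## => .  t=0,i=17
  [2] ...#. => #  t=2,i=17
  [1] ....# => .  t=0,i=16
  [0] ..... => .  t=0,i=14
  bits 11111101110011101001111011100100 = 4258176740

4258176740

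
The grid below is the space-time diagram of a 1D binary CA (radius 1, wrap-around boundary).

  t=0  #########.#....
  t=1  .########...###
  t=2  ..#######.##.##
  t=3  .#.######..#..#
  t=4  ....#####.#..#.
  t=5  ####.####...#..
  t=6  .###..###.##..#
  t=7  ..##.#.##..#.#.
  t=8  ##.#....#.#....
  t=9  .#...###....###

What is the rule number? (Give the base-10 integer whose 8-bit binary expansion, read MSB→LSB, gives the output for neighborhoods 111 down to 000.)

  ### -> #   bit 7 = 1  t=0,i=1
  ##. -> #   bit 6 = 1  t=0,i=8
  #.# -> .   bit 5 = 0  t=0,i=9
  #.. -> .   bit 4 = 0  t=0,i=11
  .## -> .   bit 3 = 0  t=0,i=0
  .#. -> .   bit 2 = 0  t=0,i=10
  ..# -> #   bit 1 = 1  t=0,i=14
  ... -> #   bit 0 = 1  t=0,i=12
  bits 11000011 = 195

195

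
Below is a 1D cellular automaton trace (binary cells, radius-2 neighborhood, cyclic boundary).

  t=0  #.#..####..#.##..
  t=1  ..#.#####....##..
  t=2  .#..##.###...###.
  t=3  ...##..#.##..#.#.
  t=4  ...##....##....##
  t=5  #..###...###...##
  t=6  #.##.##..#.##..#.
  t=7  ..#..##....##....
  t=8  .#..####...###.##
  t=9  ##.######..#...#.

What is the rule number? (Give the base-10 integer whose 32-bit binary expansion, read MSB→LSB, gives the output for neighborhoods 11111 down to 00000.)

1440256453

  nb #####: next=.  (t=1,i=6, bit31=0)
  nb ####.: next=#  (t=0,i=7, bit30=1)
  nb ###.#: next=.  (t=8,i=13, bit29=0)
  nb ###..: next=#  (t=0,i=8, bit28=1)
  nb ##.##: next=.  (t=2,i=6, bit27=0)
  nb ##.#.: next=#  (t=8,i=0, bit26=1)
  nb ##..#: next=.  (t=0,i=9, bit25=0)
  nb ##...: next=#  (t=1,i=9, bit24=1)
  nb #.###: next=#  (t=1,i=4, bit23=1)
  nb #.##.: next=#  (t=0,i=13, bit22=1)
  nb #.#.#: next=.  (t=6,i=0, bit21=0)
  nb #.#..: next=#  (t=0,i=2, bit20=1)
  nb #..##: next=#  (t=0,i=4, bit19=1)
  nb #..#.: next=.  (t=0,i=10, bit18=0)
  nb #...#: next=.  (t=2,i=11, bit17=0)
  nb #....: next=.  (t=1,i=10, bit16=0)
  nb .####: next=#  (t=0,i=6, bit15=1)
  nb .###.: next=.  (t=2,i=8, bit14=0)
  nb .##.#: next=.  (t=2,i=5, bit13=0)
  nb .##..: next=#  (t=0,i=14, bit12=1)
  nb .#.##: next=.  (t=0,i=12, bit11=0)
  nb .#.#.: next=.  (t=0,i=1, bit10=0)
  nb .#..#: next=.  (t=0,i=3, bit9=0)
  nb .#...: next=#  (t=3,i=16, bit8=1)
  nb ..###: next=#  (t=0,i=5, bit7=1)
  nb ..##.: next=#  (t=1,i=13, bit6=1)
  nb ..#.#: next=.  (t=0,i=0, bit5=0)
  nb ..#..: next=.  (t=2,i=1, bit4=0)
  nb ...##: next=.  (t=1,i=12, bit3=0)
  nb ...#.: next=#  (t=1,i=1, bit2=1)
  nb ....#: next=.  (t=1,i=0, bit1=0)
  nb .....: next=#  (t=7,i=15, bit0=1)
  bits 01010101110110001001000111000101 = 1440256453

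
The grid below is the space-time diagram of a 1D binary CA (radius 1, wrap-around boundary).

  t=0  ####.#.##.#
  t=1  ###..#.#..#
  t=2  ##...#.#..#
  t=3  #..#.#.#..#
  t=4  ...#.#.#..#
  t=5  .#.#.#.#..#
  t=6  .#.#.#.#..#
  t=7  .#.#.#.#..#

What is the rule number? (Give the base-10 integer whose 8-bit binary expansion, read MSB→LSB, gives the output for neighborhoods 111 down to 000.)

  nb ###: next=#  (t=0,i=0, bit7=1)
  nb ##.: next=.  (t=0,i=3, bit6=0)
  nb #.#: next=.  (t=0,i=4, bit5=0)
  nb #..: next=.  (t=1,i=3, bit4=0)
  nb .##: next=#  (t=0,i=7, bit3=1)
  nb .#.: next=#  (t=0,i=5, bit2=1)
  nb ..#: next=.  (t=1,i=4, bit1=0)
  nb ...: next=#  (t=2,i=3, bit0=1)
  bits 10001101 = 141

141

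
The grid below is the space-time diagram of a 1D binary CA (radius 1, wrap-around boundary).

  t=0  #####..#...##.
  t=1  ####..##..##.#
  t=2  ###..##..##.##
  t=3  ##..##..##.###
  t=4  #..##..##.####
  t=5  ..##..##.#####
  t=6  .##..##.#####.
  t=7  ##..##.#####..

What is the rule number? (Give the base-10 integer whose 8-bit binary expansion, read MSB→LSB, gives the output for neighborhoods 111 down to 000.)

174

  nb ###: next=#  (t=0,i=1, bit7=1)
  nb ##.: next=.  (t=0,i=4, bit6=0)
  nb #.#: next=#  (t=0,i=13, bit5=1)
  nb #..: next=.  (t=0,i=5, bit4=0)
  nb .##: next=#  (t=0,i=0, bit3=1)
  nb .#.: next=#  (t=0,i=7, bit2=1)
  nb ..#: next=#  (t=0,i=6, bit1=1)
  nb ...: next=.  (t=0,i=9, bit0=0)
  bits 10101110 = 174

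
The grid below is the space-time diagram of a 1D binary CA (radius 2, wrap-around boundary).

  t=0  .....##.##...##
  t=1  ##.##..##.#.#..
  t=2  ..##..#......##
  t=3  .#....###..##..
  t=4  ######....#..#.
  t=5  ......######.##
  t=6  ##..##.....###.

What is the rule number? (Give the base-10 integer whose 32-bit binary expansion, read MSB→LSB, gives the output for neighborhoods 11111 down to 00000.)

692652862

  #####|.  b31=0 t=4,i=2
  ####.|.  b30=0 t=4,i=4
  ###.#|#  b29=1 t=5,i=11
  ###..|.  b28=0 t=3,i=8
  ##.##|#  b27=1 t=0,i=7
  ##.#.|.  b26=0 t=1,i=9
  ##..#|.  b25=0 t=1,i=5
  ##...|#  b24=1 t=0,i=0
  #.###|.  b23=0 t=4,i=0
  #.##.|#  b22=1 t=0,i=8
  #.#.#|.  b21=0 t=1,i=10
  #.#..|.  b20=0 t=1,i=12
  #..##|#  b19=1 t=1,i=6
  #..#.|.  b18=0 t=2,i=5
  #...#|.  b17=0 t=0,i=11
  #....|#  b16=1 t=0,i=1
  .####|.  b15=0 t=4,i=1
  .###.|.  b14=0 t=3,i=7
  .##.#|.  b13=0 t=0,i=6
  .##..|.  b12=0 t=0,i=9
  .#.##|#  b11=1 t=4,i=14
  .#.#.|.  b10=0 t=1,i=11
  .#..#|#  b9=1 t=1,i=13
  .#...|#  b8=1 t=2,i=7
  ..###|.  b7=0 t=3,i=6
  ..##.|.  b6=0 t=0,i=5
  ..#.#|#  b5=1 t=4,i=13
  ..#..|#  b4=1 t=2,i=6
  ...##|#  b3=1 t=0,i=4
  ...#.|#  b2=1 t=3,i=0
  ....#|#  b1=1 t=0,i=3
  .....|.  b0=0 t=0,i=2
  bits 00101001010010010000101100111110 = 692652862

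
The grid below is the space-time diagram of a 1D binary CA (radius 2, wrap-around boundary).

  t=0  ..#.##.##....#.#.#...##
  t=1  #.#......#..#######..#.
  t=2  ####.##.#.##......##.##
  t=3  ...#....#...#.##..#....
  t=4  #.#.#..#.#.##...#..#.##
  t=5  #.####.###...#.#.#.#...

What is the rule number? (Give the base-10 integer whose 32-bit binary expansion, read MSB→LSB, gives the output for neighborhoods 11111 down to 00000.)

859309925

  nb #####: next=.  (t=1,i=14, bit31=0)
  nb ####.: next=.  (t=1,i=17, bit30=0)
  nb ###.#: next=#  (t=2,i=3, bit29=1)
  nb ###..: next=#  (t=1,i=18, bit28=1)
  nb ##.##: next=.  (t=0,i=6, bit27=0)
  nb ##.#.: next=.  (t=2,i=7, bit26=0)
  nb ##..#: next=#  (t=0,i=0, bit25=1)
  nb ##...: next=#  (t=0,i=9, bit24=1)
  nb #.###: next=.  (t=2,i=21, bit23=0)
  nb #.##.: next=.  (t=0,i=4, bit22=0)
  nb #.#.#: next=#  (t=0,i=15, bit21=1)
  nb #.#..: next=#  (t=0,i=17, bit20=1)
  nb #..##: next=#  (t=1,i=11, bit19=1)
  nb #..#.: next=.  (t=0,i=1, bit18=0)
  nb #...#: next=.  (t=0,i=19, bit17=0)
  nb #....: next=.  (t=0,i=10, bit16=0)
  nb .####: next=.  (t=1,i=13, bit15=0)
  nb .###.: next=.  (t=4,i=22, bit14=0)
  nb .##.#: next=.  (t=0,i=5, bit13=0)
  nb .##..: next=.  (t=0,i=8, bit12=0)
  nb .#.##: next=.  (t=0,i=3, bit11=0)
  nb .#.#.: next=#  (t=0,i=14, bit10=1)
  nb .#..#: next=#  (t=1,i=10, bit9=1)
  nb .#...: next=#  (t=0,i=18, bit8=1)
  nb ..###: next=.  (t=1,i=12, bit7=0)
  nb ..##.: next=#  (t=0,i=21, bit6=1)
  nb ..#.#: next=#  (t=0,i=2, bit5=1)
  nb ..#..: next=.  (t=1,i=9, bit4=0)
  nb ...##: next=.  (t=0,i=20, bit3=0)
  nb ...#.: next=#  (t=0,i=12, bit2=1)
  nb ....#: next=.  (t=0,i=11, bit1=0)
  nb .....: next=#  (t=1,i=5, bit0=1)
  bits 00110011001110000000011101100101 = 859309925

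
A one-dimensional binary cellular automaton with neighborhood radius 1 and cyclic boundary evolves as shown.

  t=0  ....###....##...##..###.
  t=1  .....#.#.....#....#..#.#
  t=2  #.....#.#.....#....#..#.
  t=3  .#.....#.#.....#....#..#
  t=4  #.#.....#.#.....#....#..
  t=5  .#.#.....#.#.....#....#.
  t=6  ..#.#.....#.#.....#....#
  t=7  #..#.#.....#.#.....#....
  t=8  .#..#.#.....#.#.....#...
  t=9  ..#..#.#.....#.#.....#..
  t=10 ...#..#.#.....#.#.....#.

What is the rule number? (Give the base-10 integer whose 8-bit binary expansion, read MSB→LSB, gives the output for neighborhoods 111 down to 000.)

176

  [7] ### => #  t=0,i=5
  [6] ##. => .  t=0,i=6
  [5] #.# => #  t=1,i=6
  [4] #.. => #  t=0,i=7
  [3] .## => .  t=0,i=4
  [2] .#. => .  t=1,i=5
  [1] ..# => .  t=0,i=3
  [0] ... => .  t=0,i=0
  bits 10110000 = 176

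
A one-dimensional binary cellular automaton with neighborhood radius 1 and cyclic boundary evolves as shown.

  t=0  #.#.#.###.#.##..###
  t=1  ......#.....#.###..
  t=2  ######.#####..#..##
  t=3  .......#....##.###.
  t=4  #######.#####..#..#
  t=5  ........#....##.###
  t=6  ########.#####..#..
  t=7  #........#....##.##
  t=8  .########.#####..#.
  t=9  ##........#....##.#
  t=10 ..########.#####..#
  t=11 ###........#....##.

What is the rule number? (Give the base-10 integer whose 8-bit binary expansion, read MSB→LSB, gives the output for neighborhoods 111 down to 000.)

  ###|.  b7=0 t=0,i=7
  ##.|.  b6=0 t=0,i=0
  #.#|.  b5=0 t=0,i=1
  #..|#  b4=1 t=0,i=14
  .##|#  b3=1 t=0,i=6
  .#.|.  b2=0 t=0,i=2
  ..#|#  b1=1 t=0,i=15
  ...|#  b0=1 t=1,i=0
  bits 00011011 = 27

27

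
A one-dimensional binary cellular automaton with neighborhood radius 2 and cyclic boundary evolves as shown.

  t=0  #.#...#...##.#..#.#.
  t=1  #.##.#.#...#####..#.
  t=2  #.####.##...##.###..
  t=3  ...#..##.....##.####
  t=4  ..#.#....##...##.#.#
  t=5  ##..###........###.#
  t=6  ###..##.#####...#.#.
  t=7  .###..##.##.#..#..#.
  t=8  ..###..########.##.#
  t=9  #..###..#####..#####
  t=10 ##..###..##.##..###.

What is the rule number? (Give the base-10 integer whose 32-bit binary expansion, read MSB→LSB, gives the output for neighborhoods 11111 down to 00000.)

2658525957

  #####|#  b31=1 t=1,i=13
  ####.|.  b30=0 t=1,i=14
  ###.#|.  b29=0 t=2,i=5
  ###..|#  b28=1 t=1,i=15
  ##.##|#  b27=1 t=2,i=6
  ##.#.|#  b26=1 t=0,i=12
  ##..#|#  b25=1 t=1,i=16
  ##...|.  b24=0 t=2,i=9
  #.###|.  b23=0 t=2,i=2
  #.##.|#  b22=1 t=1,i=2
  #.#.#|#  b21=1 t=0,i=0
  #.#..|#  b20=1 t=0,i=2
  #..##|.  b19=0 t=3,i=5
  #..#.|#  b18=1 t=0,i=15
  #...#|.  b17=0 t=0,i=4
  #....|#  b16=1 t=3,i=9
  .####|#  b15=1 t=1,i=12
  .###.|#  b14=1 t=2,i=16
  .##.#|#  b13=1 t=0,i=11
  .##..|.  b12=0 t=2,i=8
  .#.##|.  b11=0 t=1,i=1
  .#.#.|.  b10=0 t=0,i=1
  .#..#|#  b9=1 t=0,i=14
  .#...|#  b8=1 t=0,i=3
  ..###|.  b7=0 t=1,i=11
  ..##.|.  b6=0 t=0,i=10
  ..#.#|.  b5=0 t=0,i=16
  ..#..|.  b4=0 t=0,i=6
  ...##|.  b3=0 t=0,i=9
  ...#.|#  b2=1 t=0,i=5
  ....#|.  b1=0 t=3,i=11
  .....|#  b0=1 t=3,i=10
  bits 10011110011101011110001100000101 = 2658525957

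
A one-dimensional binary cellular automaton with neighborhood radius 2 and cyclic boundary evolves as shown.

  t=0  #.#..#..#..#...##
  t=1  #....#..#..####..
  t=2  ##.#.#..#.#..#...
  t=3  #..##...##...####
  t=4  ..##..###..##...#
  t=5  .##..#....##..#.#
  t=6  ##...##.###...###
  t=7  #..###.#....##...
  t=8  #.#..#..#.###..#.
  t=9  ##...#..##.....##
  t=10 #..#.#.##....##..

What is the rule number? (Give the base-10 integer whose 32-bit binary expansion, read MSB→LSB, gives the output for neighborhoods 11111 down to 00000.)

1751780730

  [31] ##### => .  t=3,i=15
  [30] ####. => #  t=1,i=13
  [29] ###.# => #  t=0,i=0
  [28] ###.. => .  t=1,i=14
  [27] ##.## => #  t=6,i=7
  [26] ##.#. => .  t=0,i=1
  [25] ##..# => .  t=1,i=15
  [24] ##... => .  t=3,i=5
  [23] #.### => .  t=6,i=8
  [22] #.##. => #  t=5,i=1
  [21] #.#.# => #  t=2,i=3
  [20] #.#.. => .  t=0,i=2
  [19] #..## => #  t=1,i=10
  [18] #..#. => .  t=0,i=4
  [17] #...# => #  t=0,i=13
  [16] #.... => .  t=1,i=2
  [15] .#### => .  t=1,i=12
  [14] .###. => .  t=0,i=16
  [13] .##.# => .  t=2,i=1
  [12] .##.. => .  t=3,i=4
  [11] .#.## => #  t=5,i=0
  [10] .#.#. => #  t=2,i=4
  [9] .#..# => .  t=0,i=3
  [8] .#... => #  t=0,i=12
  [7] ..### => .  t=0,i=15
  [6] ..##. => #  t=2,i=0
  [5] ..#.# => #  t=2,i=8
  [4] ..#.. => #  t=0,i=5
  [3] ...## => #  t=0,i=14
  [2] ...#. => .  t=1,i=4
  [1] ....# => #  t=1,i=3
  [0] ..... => .  t=9,i=12
  bits 01101000011010100000110101111010 = 1751780730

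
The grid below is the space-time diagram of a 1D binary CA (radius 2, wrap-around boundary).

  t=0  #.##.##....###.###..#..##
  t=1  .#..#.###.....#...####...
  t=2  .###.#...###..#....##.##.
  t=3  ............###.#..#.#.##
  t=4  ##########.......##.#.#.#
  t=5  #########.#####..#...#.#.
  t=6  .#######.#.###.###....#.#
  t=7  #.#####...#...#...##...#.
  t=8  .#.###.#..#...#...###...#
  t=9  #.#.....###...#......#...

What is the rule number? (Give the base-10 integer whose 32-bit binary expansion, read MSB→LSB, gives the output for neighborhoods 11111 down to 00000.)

  ##### -> #   bit 31 = 1  t=4,i=1
  ####. -> #   bit 30 = 1  t=1,i=20
  ###.# -> .   bit 29 = 0  t=0,i=0
  ###.. -> .   bit 28 = 0  t=0,i=17
  ##.## -> #   bit 27 = 1  t=0,i=1
  ##.#. -> .   bit 26 = 0  t=2,i=4
  ##..# -> #   bit 25 = 1  t=0,i=18
  ##... -> #   bit 24 = 1  t=0,i=7
  #.### -> .   bit 23 = 0  t=0,i=15
  #.##. -> .   bit 22 = 0  t=0,i=2
  #.#.# -> .   bit 21 = 0  t=3,i=21
  #.#.. -> .   bit 20 = 0  t=2,i=5
  #..## -> .   bit 19 = 0  t=0,i=22
  #..#. -> #   bit 18 = 1  t=0,i=19
  #...# -> .   bit 17 = 0  t=1,i=16
  #.... -> #   bit 16 = 1  t=0,i=8
  .#### -> #   bit 15 = 1  t=1,i=19
  .###. -> .   bit 14 = 0  t=0,i=12
  .##.# -> .   bit 13 = 0  t=0,i=3
  .##.. -> #   bit 12 = 1  t=0,i=6
  .#.## -> #   bit 11 = 1  t=1,i=5
  .#.#. -> #   bit 10 = 1  t=3,i=20
  .#..# -> #   bit 9 = 1  t=0,i=21
  .#... -> .   bit 8 = 0  t=1,i=15
  ..### -> .   bit 7 = 0  t=0,i=11
  ..##. -> #   bit 6 = 1  t=2,i=19
  ..#.# -> .   bit 5 = 0  t=1,i=4
  ..#.. -> #   bit 4 = 1  t=0,i=20
  ...## -> .   bit 3 = 0  t=0,i=10
  ...#. -> .   bit 2 = 0  t=1,i=0
  ....# -> .   bit 1 = 0  t=0,i=9
  ..... -> #   bit 0 = 1  t=1,i=11
  bits 11001011000001011001111001010001 = 3406143057

3406143057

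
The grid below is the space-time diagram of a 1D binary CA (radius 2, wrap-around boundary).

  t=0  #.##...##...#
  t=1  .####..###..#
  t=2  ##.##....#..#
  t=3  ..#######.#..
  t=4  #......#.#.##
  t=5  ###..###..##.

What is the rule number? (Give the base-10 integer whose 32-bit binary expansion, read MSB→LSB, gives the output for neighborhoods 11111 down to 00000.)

  #####|.  b31=0 t=3,i=4
  ####.|#  b30=1 t=1,i=3
  ###.#|.  b29=0 t=2,i=1
  ###..|#  b28=1 t=1,i=4
  ##.##|#  b27=1 t=0,i=1
  ##.#.|#  b26=1 t=3,i=9
  ##..#|.  b25=0 t=1,i=5
  ##...|#  b24=1 t=0,i=4
  #.###|#  b23=1 t=1,i=1
  #.##.|#  b22=1 t=0,i=2
  #.#.#|.  b21=0 t=4,i=9
  #.#..|.  b20=0 t=3,i=10
  #..##|.  b19=0 t=1,i=6
  #..#.|.  b18=0 t=1,i=11
  #...#|.  b17=0 t=0,i=5
  #....|#  b16=1 t=2,i=6
  .####|.  b15=0 t=1,i=2
  .###.|.  b14=0 t=1,i=8
  .##.#|.  b13=0 t=0,i=0
  .##..|#  b12=1 t=0,i=3
  .#.##|#  b11=1 t=1,i=0
  .#.#.|.  b10=0 t=4,i=8
  .#..#|#  b9=1 t=2,i=10
  .#...|#  b8=1 t=3,i=11
  ..###|.  b7=0 t=1,i=7
  ..##.|#  b6=1 t=0,i=7
  ..#.#|#  b5=1 t=1,i=12
  ..#..|.  b4=0 t=2,i=9
  ...##|.  b3=0 t=0,i=6
  ...#.|#  b2=1 t=2,i=8
  ....#|#  b1=1 t=2,i=7
  .....|.  b0=0 t=4,i=3
  bits 01011101110000010001101101100110 = 1572936550

1572936550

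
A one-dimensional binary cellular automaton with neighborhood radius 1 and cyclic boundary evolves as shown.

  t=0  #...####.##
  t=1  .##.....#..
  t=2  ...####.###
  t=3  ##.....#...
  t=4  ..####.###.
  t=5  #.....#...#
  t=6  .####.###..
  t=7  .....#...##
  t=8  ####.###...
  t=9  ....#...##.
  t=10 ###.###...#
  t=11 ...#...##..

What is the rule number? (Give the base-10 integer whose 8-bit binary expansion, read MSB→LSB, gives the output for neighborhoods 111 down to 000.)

53

  ###|.  b7=0 t=0,i=5
  ##.|.  b6=0 t=0,i=0
  #.#|#  b5=1 t=0,i=8
  #..|#  b4=1 t=0,i=1
  .##|.  b3=0 t=0,i=4
  .#.|#  b2=1 t=1,i=8
  ..#|.  b1=0 t=0,i=3
  ...|#  b0=1 t=0,i=2
  bits 00110101 = 53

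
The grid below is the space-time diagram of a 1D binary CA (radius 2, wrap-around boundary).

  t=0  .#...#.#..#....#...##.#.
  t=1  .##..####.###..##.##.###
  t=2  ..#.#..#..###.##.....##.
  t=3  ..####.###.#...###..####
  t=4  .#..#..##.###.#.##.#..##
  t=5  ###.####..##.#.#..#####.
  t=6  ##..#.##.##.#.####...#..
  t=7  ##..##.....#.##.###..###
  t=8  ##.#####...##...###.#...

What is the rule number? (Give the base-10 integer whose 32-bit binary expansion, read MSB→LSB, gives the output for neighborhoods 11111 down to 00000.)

1436114808

  [31] ##### => .  t=5,i=20
  [30] ####. => #  t=1,i=7
  [29] ###.# => .  t=1,i=8
  [28] ###.. => #  t=1,i=12
  [27] ##.## => .  t=1,i=0
  [26] ##.#. => #  t=0,i=21
  [25] ##..# => .  t=1,i=3
  [24] ##... => #  t=2,i=16
  [23] #.### => #  t=1,i=10
  [22] #.##. => .  t=1,i=1
  [21] #.#.# => .  t=4,i=14
  [20] #.#.. => #  t=0,i=7
  [19] #..## => #  t=1,i=4
  [18] #..#. => .  t=0,i=0
  [17] #...# => .  t=0,i=3
  [16] #.... => #  t=0,i=12
  [15] .#### => .  t=1,i=6
  [14] .###. => #  t=1,i=11
  [13] .##.# => .  t=0,i=20
  [12] .##.. => #  t=1,i=2
  [11] .#.## => #  t=4,i=15
  [10] .#.#. => #  t=0,i=6
  [9] .#..# => #  t=0,i=8
  [8] .#... => #  t=0,i=2
  [7] ..### => .  t=1,i=5
  [6] ..##. => #  t=0,i=19
  [5] ..#.# => #  t=0,i=5
  [4] ..#.. => #  t=0,i=1
  [3] ...## => #  t=0,i=18
  [2] ...#. => .  t=0,i=4
  [1] ....# => .  t=0,i=13
  [0] ..... => .  t=2,i=18
  bits 01010101100110010101111101111000 = 1436114808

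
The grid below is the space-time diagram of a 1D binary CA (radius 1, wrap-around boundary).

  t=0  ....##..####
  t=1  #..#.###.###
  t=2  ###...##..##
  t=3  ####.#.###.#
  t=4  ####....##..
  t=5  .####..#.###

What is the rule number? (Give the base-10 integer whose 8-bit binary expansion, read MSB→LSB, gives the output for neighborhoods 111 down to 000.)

210

  [7] ### => #  t=0,i=9
  [6] ##. => #  t=0,i=5
  [5] #.# => .  t=1,i=4
  [4] #.. => #  t=0,i=0
  [3] .## => .  t=0,i=4
  [2] .#. => .  t=1,i=3
  [1] ..# => #  t=0,i=3
  [0] ... => .  t=0,i=1
  bits 11010010 = 210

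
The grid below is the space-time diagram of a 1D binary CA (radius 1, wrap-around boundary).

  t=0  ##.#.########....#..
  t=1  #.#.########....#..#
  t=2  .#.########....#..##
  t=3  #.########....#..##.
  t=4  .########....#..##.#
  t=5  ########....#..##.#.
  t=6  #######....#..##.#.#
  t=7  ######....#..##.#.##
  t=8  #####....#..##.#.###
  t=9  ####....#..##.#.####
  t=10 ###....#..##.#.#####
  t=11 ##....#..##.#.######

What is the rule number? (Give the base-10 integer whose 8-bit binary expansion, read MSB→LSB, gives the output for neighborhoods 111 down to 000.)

  [7] ### => #  t=0,i=6
  [6] ##. => .  t=0,i=1
  [5] #.# => #  t=0,i=2
  [4] #.. => .  t=0,i=13
  [3] .## => #  t=0,i=0
  [2] .#. => .  t=0,i=3
  [1] ..# => #  t=0,i=16
  [0] ... => .  t=0,i=14
  bits 10101010 = 170

170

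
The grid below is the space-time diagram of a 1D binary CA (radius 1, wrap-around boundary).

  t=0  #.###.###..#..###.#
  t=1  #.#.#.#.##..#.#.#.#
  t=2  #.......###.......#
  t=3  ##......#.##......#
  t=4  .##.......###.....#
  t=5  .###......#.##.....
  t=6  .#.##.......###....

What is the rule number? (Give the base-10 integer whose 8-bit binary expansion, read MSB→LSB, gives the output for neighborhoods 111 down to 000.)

88

  nb ###: next=.  (t=0,i=3, bit7=0)
  nb ##.: next=#  (t=0,i=0, bit6=1)
  nb #.#: next=.  (t=0,i=1, bit5=0)
  nb #..: next=#  (t=0,i=9, bit4=1)
  nb .##: next=#  (t=0,i=2, bit3=1)
  nb .#.: next=.  (t=0,i=11, bit2=0)
  nb ..#: next=.  (t=0,i=10, bit1=0)
  nb ...: next=.  (t=2,i=2, bit0=0)
  bits 01011000 = 88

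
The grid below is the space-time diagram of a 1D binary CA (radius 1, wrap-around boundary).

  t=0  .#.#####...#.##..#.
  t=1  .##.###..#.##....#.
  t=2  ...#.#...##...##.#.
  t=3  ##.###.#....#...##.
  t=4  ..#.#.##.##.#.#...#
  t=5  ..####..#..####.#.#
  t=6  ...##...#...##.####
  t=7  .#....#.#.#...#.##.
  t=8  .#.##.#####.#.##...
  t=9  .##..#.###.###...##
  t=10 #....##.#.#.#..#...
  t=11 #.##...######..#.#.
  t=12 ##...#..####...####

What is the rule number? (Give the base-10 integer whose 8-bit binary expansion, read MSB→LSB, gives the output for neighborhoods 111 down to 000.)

  ### -> #   bit 7 = 1  t=0,i=4
  ##. -> .   bit 6 = 0  t=0,i=7
  #.# -> #   bit 5 = 1  t=0,i=2
  #.. -> .   bit 4 = 0  t=0,i=8
  .## -> .   bit 3 = 0  t=0,i=3
  .#. -> #   bit 2 = 1  t=0,i=1
  ..# -> .   bit 1 = 0  t=0,i=0
  ... -> #   bit 0 = 1  t=0,i=9
  bits 10100101 = 165

165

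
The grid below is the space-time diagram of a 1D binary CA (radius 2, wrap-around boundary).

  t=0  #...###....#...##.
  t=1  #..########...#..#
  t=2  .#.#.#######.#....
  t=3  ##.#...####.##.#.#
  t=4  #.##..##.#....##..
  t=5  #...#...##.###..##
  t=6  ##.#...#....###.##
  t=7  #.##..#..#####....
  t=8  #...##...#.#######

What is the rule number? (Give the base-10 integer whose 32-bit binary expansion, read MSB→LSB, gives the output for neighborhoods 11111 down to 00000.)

3610591406

  [31] ##### => #  t=1,i=5
  [30] ####. => #  t=1,i=9
  [29] ###.# => .  t=2,i=11
  [28] ###.. => #  t=0,i=6
  [27] ##.## => .  t=3,i=11
  [26] ##.#. => #  t=0,i=17
  [25] ##..# => #  t=1,i=1
  [24] ##... => #  t=0,i=7
  [23] #.### => .  t=2,i=5
  [22] #.##. => .  t=3,i=12
  [21] #.#.# => #  t=2,i=3
  [20] #.#.. => #  t=0,i=0
  [19] #..## => .  t=1,i=2
  [18] #..#. => #  t=4,i=17
  [17] #...# => .  t=0,i=2
  [16] #.... => #  t=0,i=8
  [15] .#### => .  t=1,i=4
  [14] .###. => #  t=0,i=5
  [13] .##.# => .  t=0,i=16
  [12] .##.. => .  t=1,i=0
  [11] .#.## => .  t=2,i=4
  [10] .#.#. => .  t=2,i=2
  [9] .#..# => .  t=1,i=15
  [8] .#... => .  t=0,i=1
  [7] ..### => #  t=0,i=4
  [6] ..##. => .  t=0,i=15
  [5] ..#.# => #  t=2,i=1
  [4] ..#.. => .  t=0,i=11
  [3] ...## => #  t=0,i=3
  [2] ...#. => #  t=0,i=10
  [1] ....# => #  t=0,i=9
  [0] ..... => .  t=2,i=16
  bits 11010111001101010100000010101110 = 3610591406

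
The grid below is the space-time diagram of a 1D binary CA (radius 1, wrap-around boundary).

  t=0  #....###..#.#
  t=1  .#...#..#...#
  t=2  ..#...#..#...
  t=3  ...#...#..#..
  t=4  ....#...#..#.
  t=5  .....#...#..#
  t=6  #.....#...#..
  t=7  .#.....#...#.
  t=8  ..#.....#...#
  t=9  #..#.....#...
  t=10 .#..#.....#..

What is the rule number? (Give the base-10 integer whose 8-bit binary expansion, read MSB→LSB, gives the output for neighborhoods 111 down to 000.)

  [7] ### => .  t=0,i=6
  [6] ##. => .  t=0,i=0
  [5] #.# => .  t=0,i=11
  [4] #.. => #  t=0,i=1
  [3] .## => #  t=0,i=5
  [2] .#. => .  t=0,i=10
  [1] ..# => .  t=0,i=4
  [0] ... => .  t=0,i=2
  bits 00011000 = 24

24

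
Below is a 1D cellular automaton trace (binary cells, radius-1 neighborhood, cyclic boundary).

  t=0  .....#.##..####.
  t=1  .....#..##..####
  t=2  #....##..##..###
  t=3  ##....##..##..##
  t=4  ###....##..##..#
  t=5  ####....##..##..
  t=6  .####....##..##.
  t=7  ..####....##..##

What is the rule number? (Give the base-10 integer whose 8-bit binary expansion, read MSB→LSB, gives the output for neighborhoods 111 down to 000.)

212

  ### -> #   bit 7 = 1  t=0,i=12
  ##. -> #   bit 6 = 1  t=0,i=8
  #.# -> .   bit 5 = 0  t=0,i=6
  #.. -> #   bit 4 = 1  t=0,i=9
  .## -> .   bit 3 = 0  t=0,i=7
  .#. -> #   bit 2 = 1  t=0,i=5
  ..# -> .   bit 1 = 0  t=0,i=4
  ... -> .   bit 0 = 0  t=0,i=0
  bits 11010100 = 212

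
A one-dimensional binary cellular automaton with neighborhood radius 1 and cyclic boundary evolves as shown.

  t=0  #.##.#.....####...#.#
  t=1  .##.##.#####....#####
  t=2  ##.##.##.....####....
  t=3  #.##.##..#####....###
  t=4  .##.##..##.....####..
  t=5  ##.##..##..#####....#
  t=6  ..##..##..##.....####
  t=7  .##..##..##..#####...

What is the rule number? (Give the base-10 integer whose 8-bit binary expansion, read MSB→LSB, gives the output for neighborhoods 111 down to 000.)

47

  ### -> .   bit 7 = 0  t=0,i=12
  ##. -> .   bit 6 = 0  t=0,i=0
  #.# -> #   bit 5 = 1  t=0,i=1
  #.. -> .   bit 4 = 0  t=0,i=6
  .## -> #   bit 3 = 1  t=0,i=2
  .#. -> #   bit 2 = 1  t=0,i=5
  ..# -> #   bit 1 = 1  t=0,i=10
  ... -> #   bit 0 = 1  t=0,i=7
  bits 00101111 = 47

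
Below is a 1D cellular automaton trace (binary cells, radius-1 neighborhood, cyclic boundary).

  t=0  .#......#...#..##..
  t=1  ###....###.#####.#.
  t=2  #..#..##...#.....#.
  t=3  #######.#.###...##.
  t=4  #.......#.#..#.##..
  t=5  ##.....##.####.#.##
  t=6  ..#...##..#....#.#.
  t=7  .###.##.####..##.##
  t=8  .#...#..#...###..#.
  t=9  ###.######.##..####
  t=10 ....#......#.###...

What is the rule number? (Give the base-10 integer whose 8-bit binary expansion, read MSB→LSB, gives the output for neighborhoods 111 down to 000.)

30

  nb ###: next=.  (t=1,i=1, bit7=0)
  nb ##.: next=.  (t=0,i=16, bit6=0)
  nb #.#: next=.  (t=1,i=10, bit5=0)
  nb #..: next=#  (t=0,i=2, bit4=1)
  nb .##: next=#  (t=0,i=15, bit3=1)
  nb .#.: next=#  (t=0,i=1, bit2=1)
  nb ..#: next=#  (t=0,i=0, bit1=1)
  nb ...: next=.  (t=0,i=3, bit0=0)
  bits 00011110 = 30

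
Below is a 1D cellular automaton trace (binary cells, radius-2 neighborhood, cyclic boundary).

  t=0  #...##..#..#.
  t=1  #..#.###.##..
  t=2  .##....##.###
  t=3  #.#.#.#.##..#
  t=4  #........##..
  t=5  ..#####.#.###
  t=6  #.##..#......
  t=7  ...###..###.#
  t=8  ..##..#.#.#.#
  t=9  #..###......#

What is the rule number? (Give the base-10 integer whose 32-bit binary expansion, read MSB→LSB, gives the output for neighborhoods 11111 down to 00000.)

  #####|.  b31=0 t=5,i=4
  ####.|.  b30=0 t=5,i=5
  ###.#|#  b29=1 t=1,i=7
  ###..|.  b28=0 t=5,i=12
  ##.##|#  b27=1 t=1,i=8
  ##.#.|.  b26=0 t=3,i=1
  ##..#|#  b25=1 t=0,i=6
  ##...|.  b24=0 t=2,i=3
  #.###|.  b23=0 t=1,i=5
  #.##.|.  b22=0 t=1,i=9
  #.#.#|.  b21=0 t=3,i=2
  #.#..|#  b20=1 t=0,i=0
  #..##|.  b19=0 t=3,i=11
  #..#.|#  b18=1 t=0,i=7
  #...#|.  b17=0 t=0,i=2
  #....|#  b16=1 t=2,i=4
  .####|#  b15=1 t=5,i=3
  .###.|.  b14=0 t=1,i=6
  .##.#|#  b13=1 t=2,i=8
  .##..|#  b12=1 t=0,i=5
  .#.##|.  b11=0 t=1,i=4
  .#.#.|.  b10=0 t=0,i=12
  .#..#|#  b9=1 t=0,i=9
  .#...|.  b8=0 t=0,i=1
  ..###|#  b7=1 t=5,i=2
  ..##.|.  b6=0 t=0,i=4
  ..#.#|.  b5=0 t=0,i=11
  ..#..|.  b4=0 t=0,i=8
  ...##|#  b3=1 t=0,i=3
  ...#.|#  b2=1 t=6,i=12
  ....#|.  b1=0 t=2,i=5
  .....|#  b0=1 t=4,i=3
  bits 00101010000101011011001010001101 = 706065037

706065037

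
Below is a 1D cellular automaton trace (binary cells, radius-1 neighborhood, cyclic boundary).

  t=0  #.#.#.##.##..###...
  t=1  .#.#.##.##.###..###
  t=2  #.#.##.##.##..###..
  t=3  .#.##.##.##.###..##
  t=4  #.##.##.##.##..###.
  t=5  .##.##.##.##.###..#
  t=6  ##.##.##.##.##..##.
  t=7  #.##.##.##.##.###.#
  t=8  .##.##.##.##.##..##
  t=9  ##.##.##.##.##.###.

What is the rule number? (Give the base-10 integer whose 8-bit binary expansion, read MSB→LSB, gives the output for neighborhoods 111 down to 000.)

  [7] ### => .  t=0,i=14
  [6] ##. => .  t=0,i=7
  [5] #.# => #  t=0,i=1
  [4] #.. => #  t=0,i=11
  [3] .## => #  t=0,i=6
  [2] .#. => .  t=0,i=0
  [1] ..# => #  t=0,i=12
  [0] ... => #  t=0,i=17
  bits 00111011 = 59

59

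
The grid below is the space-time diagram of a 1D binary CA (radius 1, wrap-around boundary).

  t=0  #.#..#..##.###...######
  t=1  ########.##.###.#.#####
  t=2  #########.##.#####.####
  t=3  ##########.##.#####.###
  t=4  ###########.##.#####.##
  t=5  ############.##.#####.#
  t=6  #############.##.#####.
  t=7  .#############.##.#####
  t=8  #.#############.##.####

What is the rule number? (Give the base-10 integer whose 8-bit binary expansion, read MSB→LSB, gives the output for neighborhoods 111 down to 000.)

  nb ###: next=#  (t=0,i=12, bit7=1)
  nb ##.: next=#  (t=0,i=0, bit6=1)
  nb #.#: next=#  (t=0,i=1, bit5=1)
  nb #..: next=#  (t=0,i=3, bit4=1)
  nb .##: next=.  (t=0,i=8, bit3=0)
  nb .#.: next=#  (t=0,i=2, bit2=1)
  nb ..#: next=#  (t=0,i=4, bit1=1)
  nb ...: next=.  (t=0,i=15, bit0=0)
  bits 11110110 = 246

246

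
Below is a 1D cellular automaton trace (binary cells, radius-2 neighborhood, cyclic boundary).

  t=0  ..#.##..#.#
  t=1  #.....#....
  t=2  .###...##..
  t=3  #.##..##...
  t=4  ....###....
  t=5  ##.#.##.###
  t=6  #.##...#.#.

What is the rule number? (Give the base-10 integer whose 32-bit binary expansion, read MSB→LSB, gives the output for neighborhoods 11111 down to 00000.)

  nb #####: next=.  (t=5,i=10, bit31=0)
  nb ####.: next=#  (t=5,i=0, bit30=1)
  nb ###.#: next=.  (t=5,i=1, bit29=0)
  nb ###..: next=#  (t=2,i=3, bit28=1)
  nb ##.##: next=#  (t=5,i=7, bit27=1)
  nb ##.#.: next=#  (t=5,i=2, bit26=1)
  nb ##..#: next=#  (t=0,i=6, bit25=1)
  nb ##...: next=.  (t=2,i=4, bit24=0)
  nb #.###: next=.  (t=5,i=8, bit23=0)
  nb #.##.: next=.  (t=0,i=4, bit22=0)
  nb #.#.#: next=#  (t=5,i=3, bit21=1)
  nb #.#..: next=.  (t=0,i=10, bit20=0)
  nb #..##: next=#  (t=3,i=5, bit19=1)
  nb #..#.: next=.  (t=0,i=1, bit18=0)
  nb #...#: next=.  (t=2,i=5, bit17=0)
  nb #....: next=#  (t=1,i=2, bit16=1)
  nb .####: next=#  (t=5,i=9, bit15=1)
  nb .###.: next=#  (t=2,i=2, bit14=1)
  nb .##.#: next=.  (t=5,i=6, bit13=0)
  nb .##..: next=.  (t=0,i=5, bit12=0)
  nb .#.##: next=.  (t=0,i=3, bit11=0)
  nb .#.#.: next=.  (t=0,i=9, bit10=0)
  nb .#..#: next=#  (t=0,i=0, bit9=1)
  nb .#...: next=#  (t=1,i=1, bit8=1)
  nb ..###: next=.  (t=2,i=1, bit7=0)
  nb ..##.: next=#  (t=2,i=7, bit6=1)
  nb ..#.#: next=.  (t=0,i=2, bit5=0)
  nb ..#..: next=.  (t=1,i=0, bit4=0)
  nb ...##: next=#  (t=2,i=0, bit3=1)
  nb ...#.: next=.  (t=1,i=5, bit2=0)
  nb ....#: next=.  (t=1,i=4, bit1=0)
  nb .....: next=#  (t=1,i=3, bit0=1)
  bits 01011110001010011100001101001001 = 1579795273

1579795273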